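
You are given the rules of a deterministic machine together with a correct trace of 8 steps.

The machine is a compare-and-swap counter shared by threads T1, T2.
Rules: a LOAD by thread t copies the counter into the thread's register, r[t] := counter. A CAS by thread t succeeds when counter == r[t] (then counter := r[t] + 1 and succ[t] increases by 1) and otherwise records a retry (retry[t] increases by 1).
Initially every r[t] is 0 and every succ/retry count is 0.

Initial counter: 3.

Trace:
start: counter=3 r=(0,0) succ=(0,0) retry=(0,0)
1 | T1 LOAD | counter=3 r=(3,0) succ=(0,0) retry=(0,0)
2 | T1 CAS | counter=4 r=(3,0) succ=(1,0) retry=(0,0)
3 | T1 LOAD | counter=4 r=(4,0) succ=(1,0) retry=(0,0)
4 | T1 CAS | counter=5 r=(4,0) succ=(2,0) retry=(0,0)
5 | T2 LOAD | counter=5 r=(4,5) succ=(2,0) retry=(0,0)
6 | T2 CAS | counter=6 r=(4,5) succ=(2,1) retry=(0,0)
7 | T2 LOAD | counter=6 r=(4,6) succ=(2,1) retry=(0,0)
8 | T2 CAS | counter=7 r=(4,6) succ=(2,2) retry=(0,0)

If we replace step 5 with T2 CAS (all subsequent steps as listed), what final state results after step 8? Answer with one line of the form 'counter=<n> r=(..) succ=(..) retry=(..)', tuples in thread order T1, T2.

(re-executing from step 5 with the substitution; state before step 5: counter=5 r=(4,0) succ=(2,0) retry=(0,0))
5 | T2 CAS | counter=5 r=(4,0) succ=(2,0) retry=(0,1)
6 | T2 CAS | counter=5 r=(4,0) succ=(2,0) retry=(0,2)
7 | T2 LOAD | counter=5 r=(4,5) succ=(2,0) retry=(0,2)
8 | T2 CAS | counter=6 r=(4,5) succ=(2,1) retry=(0,2)

counter=6 r=(4,5) succ=(2,1) retry=(0,2)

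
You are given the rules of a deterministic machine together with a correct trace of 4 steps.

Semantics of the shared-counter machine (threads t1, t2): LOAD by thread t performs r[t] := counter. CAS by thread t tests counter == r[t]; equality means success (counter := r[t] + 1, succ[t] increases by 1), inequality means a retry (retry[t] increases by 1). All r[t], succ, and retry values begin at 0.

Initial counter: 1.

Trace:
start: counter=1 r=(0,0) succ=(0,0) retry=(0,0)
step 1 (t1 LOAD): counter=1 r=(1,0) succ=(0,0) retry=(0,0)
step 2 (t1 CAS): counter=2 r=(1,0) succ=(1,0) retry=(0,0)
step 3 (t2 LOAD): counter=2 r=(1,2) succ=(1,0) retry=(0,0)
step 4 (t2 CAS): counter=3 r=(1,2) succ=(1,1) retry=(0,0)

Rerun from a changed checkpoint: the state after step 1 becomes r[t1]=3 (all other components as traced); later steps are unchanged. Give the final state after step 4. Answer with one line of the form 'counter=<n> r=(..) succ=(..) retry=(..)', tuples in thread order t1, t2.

state after step 1 := counter=1 r=(3,0) succ=(0,0) retry=(0,0)
step 2 (t1 CAS): counter=1 r=(3,0) succ=(0,0) retry=(1,0)
step 3 (t2 LOAD): counter=1 r=(3,1) succ=(0,0) retry=(1,0)
step 4 (t2 CAS): counter=2 r=(3,1) succ=(0,1) retry=(1,0)

counter=2 r=(3,1) succ=(0,1) retry=(1,0)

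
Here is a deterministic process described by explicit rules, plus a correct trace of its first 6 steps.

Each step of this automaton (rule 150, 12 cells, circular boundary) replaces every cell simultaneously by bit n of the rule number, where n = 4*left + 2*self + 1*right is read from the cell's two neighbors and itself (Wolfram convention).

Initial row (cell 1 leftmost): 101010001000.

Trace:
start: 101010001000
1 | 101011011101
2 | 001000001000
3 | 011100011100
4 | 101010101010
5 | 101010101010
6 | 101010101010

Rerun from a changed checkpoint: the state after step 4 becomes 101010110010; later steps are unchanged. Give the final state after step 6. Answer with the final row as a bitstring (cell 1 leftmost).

state after step 4 := 101010110010
5 | 101010001110
6 | 101011010100

101011010100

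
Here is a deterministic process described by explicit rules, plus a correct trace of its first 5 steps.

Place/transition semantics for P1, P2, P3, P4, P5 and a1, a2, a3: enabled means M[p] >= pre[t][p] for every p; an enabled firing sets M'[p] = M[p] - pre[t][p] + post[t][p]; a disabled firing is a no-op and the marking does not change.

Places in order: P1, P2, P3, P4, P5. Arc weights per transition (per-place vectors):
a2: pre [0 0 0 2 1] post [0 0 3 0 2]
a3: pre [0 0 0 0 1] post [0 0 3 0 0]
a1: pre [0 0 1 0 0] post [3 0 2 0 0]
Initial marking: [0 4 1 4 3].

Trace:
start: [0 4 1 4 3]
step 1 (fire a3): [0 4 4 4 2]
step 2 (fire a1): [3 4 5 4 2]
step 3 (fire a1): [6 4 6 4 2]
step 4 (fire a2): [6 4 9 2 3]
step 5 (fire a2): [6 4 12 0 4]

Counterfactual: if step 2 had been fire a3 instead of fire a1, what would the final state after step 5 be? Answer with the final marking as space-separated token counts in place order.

3 4 14 0 3

(re-executing from step 2 with the substitution; state before step 2: [0 4 4 4 2])
step 2 (fire a3): [0 4 7 4 1]
step 3 (fire a1): [3 4 8 4 1]
step 4 (fire a2): [3 4 11 2 2]
step 5 (fire a2): [3 4 14 0 3]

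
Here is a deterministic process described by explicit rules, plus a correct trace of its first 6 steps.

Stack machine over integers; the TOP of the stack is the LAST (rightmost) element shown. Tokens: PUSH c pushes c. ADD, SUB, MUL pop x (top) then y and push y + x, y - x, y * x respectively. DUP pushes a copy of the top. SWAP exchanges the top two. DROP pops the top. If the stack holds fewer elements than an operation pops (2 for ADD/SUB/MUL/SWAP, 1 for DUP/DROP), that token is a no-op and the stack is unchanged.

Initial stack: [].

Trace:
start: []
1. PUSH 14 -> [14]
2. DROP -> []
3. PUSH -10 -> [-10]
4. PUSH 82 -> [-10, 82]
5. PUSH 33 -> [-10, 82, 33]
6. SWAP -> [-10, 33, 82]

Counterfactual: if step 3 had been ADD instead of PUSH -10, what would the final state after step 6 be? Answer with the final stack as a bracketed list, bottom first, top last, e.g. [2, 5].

(re-executing from step 3 with the substitution; state before step 3: [])
3. ADD -> []
4. PUSH 82 -> [82]
5. PUSH 33 -> [82, 33]
6. SWAP -> [33, 82]

[33, 82]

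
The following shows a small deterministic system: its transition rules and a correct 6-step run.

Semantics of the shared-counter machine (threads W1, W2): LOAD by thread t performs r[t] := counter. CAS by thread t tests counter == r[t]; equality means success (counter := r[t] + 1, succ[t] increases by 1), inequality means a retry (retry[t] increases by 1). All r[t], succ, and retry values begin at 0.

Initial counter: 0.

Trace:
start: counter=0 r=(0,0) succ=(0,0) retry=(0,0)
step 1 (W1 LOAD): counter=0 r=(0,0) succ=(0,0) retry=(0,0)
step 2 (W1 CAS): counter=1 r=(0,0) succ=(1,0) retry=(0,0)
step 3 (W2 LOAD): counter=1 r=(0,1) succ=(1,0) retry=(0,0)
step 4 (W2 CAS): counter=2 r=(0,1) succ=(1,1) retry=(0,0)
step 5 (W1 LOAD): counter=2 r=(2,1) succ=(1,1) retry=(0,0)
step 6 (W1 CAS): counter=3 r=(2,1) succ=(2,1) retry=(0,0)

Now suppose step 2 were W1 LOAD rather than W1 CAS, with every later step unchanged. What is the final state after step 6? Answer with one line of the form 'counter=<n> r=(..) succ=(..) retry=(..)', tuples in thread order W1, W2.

(re-executing from step 2 with the substitution; state before step 2: counter=0 r=(0,0) succ=(0,0) retry=(0,0))
step 2 (W1 LOAD): counter=0 r=(0,0) succ=(0,0) retry=(0,0)
step 3 (W2 LOAD): counter=0 r=(0,0) succ=(0,0) retry=(0,0)
step 4 (W2 CAS): counter=1 r=(0,0) succ=(0,1) retry=(0,0)
step 5 (W1 LOAD): counter=1 r=(1,0) succ=(0,1) retry=(0,0)
step 6 (W1 CAS): counter=2 r=(1,0) succ=(1,1) retry=(0,0)

counter=2 r=(1,0) succ=(1,1) retry=(0,0)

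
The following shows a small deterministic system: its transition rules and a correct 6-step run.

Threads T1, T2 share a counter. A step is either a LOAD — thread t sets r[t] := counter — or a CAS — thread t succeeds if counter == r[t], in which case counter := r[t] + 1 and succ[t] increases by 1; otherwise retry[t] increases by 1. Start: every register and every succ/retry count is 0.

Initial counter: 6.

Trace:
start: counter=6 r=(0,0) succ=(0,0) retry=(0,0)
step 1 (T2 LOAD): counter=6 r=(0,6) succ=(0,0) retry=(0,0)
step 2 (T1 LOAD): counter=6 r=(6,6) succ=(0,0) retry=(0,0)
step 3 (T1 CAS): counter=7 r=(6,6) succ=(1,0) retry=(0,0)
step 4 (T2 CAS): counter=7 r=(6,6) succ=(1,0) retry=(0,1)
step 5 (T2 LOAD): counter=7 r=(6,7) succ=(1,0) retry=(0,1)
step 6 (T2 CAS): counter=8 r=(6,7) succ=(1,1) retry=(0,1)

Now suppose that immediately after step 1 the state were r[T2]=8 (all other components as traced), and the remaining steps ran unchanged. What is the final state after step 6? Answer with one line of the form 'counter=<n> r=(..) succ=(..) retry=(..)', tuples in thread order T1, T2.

counter=8 r=(6,7) succ=(1,1) retry=(0,1)

state after step 1 := counter=6 r=(0,8) succ=(0,0) retry=(0,0)
step 2 (T1 LOAD): counter=6 r=(6,8) succ=(0,0) retry=(0,0)
step 3 (T1 CAS): counter=7 r=(6,8) succ=(1,0) retry=(0,0)
step 4 (T2 CAS): counter=7 r=(6,8) succ=(1,0) retry=(0,1)
step 5 (T2 LOAD): counter=7 r=(6,7) succ=(1,0) retry=(0,1)
step 6 (T2 CAS): counter=8 r=(6,7) succ=(1,1) retry=(0,1)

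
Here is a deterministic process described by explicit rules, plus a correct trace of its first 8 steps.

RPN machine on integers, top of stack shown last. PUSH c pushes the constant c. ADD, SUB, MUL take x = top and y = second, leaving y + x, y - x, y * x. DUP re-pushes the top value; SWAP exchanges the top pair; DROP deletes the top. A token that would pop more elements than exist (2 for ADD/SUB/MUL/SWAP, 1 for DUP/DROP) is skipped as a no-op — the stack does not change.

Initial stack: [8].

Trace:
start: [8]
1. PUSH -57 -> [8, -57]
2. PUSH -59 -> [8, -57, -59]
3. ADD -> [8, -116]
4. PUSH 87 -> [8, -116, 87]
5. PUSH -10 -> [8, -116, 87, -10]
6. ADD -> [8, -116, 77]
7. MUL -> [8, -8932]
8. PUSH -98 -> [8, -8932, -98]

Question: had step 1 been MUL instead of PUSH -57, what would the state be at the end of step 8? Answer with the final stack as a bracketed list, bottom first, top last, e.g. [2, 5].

(re-executing from step 1 with the substitution; state before step 1: [8])
1. MUL -> [8]
2. PUSH -59 -> [8, -59]
3. ADD -> [-51]
4. PUSH 87 -> [-51, 87]
5. PUSH -10 -> [-51, 87, -10]
6. ADD -> [-51, 77]
7. MUL -> [-3927]
8. PUSH -98 -> [-3927, -98]

[-3927, -98]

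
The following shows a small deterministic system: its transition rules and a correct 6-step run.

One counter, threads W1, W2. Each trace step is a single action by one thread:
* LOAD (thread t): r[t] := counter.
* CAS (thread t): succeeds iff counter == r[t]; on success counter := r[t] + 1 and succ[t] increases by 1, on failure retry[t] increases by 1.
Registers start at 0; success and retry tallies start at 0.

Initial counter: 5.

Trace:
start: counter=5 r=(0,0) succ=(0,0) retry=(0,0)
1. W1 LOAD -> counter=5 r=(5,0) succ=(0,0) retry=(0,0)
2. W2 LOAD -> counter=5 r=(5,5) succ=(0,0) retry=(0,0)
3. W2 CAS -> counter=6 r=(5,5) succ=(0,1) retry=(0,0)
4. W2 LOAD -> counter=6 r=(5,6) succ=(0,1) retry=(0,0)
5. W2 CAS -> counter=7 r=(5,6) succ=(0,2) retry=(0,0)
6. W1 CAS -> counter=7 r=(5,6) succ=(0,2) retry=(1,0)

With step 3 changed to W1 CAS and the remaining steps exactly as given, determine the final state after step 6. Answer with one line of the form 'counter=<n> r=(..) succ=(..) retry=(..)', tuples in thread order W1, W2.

counter=7 r=(5,6) succ=(1,1) retry=(1,0)

(re-executing from step 3 with the substitution; state before step 3: counter=5 r=(5,5) succ=(0,0) retry=(0,0))
3. W1 CAS -> counter=6 r=(5,5) succ=(1,0) retry=(0,0)
4. W2 LOAD -> counter=6 r=(5,6) succ=(1,0) retry=(0,0)
5. W2 CAS -> counter=7 r=(5,6) succ=(1,1) retry=(0,0)
6. W1 CAS -> counter=7 r=(5,6) succ=(1,1) retry=(1,0)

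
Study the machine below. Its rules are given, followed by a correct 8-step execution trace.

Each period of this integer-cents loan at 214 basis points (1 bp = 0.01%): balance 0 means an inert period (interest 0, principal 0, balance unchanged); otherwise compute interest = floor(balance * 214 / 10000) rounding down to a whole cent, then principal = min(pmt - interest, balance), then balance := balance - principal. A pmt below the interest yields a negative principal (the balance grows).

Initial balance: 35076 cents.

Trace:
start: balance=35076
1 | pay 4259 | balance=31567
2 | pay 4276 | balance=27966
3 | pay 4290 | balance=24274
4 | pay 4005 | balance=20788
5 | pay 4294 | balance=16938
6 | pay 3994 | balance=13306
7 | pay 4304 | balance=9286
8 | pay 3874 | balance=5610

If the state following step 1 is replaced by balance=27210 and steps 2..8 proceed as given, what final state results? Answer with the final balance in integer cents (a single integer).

state after step 1 := balance=27210
2 | pay 4276 | balance=23516
3 | pay 4290 | balance=19729
4 | pay 4005 | balance=16146
5 | pay 4294 | balance=12197
6 | pay 3994 | balance=8464
7 | pay 4304 | balance=4341
8 | pay 3874 | balance=559

559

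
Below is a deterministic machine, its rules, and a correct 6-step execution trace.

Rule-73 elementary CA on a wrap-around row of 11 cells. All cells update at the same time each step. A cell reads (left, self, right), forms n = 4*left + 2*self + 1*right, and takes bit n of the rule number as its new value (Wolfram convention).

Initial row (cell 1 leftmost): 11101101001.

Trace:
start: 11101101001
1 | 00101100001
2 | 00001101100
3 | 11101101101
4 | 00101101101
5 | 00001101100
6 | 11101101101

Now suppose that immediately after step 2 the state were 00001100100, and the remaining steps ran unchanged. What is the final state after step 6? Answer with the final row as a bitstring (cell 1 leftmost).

11101101101

state after step 2 := 00001100100
3 | 11101100001
4 | 00101101101
5 | 00001101100
6 | 11101101101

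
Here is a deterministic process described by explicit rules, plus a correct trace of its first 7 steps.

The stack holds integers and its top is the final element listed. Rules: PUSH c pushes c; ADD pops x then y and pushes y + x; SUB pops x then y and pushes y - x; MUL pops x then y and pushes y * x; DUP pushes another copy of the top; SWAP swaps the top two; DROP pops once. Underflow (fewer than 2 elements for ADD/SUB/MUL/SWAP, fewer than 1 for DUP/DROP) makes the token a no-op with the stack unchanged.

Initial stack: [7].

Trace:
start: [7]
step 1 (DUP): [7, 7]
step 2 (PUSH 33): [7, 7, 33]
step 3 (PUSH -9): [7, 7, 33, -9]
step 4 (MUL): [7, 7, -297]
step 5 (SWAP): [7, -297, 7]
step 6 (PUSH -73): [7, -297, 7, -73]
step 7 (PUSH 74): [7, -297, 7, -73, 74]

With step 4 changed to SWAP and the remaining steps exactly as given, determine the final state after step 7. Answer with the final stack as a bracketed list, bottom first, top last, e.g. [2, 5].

(re-executing from step 4 with the substitution; state before step 4: [7, 7, 33, -9])
step 4 (SWAP): [7, 7, -9, 33]
step 5 (SWAP): [7, 7, 33, -9]
step 6 (PUSH -73): [7, 7, 33, -9, -73]
step 7 (PUSH 74): [7, 7, 33, -9, -73, 74]

[7, 7, 33, -9, -73, 74]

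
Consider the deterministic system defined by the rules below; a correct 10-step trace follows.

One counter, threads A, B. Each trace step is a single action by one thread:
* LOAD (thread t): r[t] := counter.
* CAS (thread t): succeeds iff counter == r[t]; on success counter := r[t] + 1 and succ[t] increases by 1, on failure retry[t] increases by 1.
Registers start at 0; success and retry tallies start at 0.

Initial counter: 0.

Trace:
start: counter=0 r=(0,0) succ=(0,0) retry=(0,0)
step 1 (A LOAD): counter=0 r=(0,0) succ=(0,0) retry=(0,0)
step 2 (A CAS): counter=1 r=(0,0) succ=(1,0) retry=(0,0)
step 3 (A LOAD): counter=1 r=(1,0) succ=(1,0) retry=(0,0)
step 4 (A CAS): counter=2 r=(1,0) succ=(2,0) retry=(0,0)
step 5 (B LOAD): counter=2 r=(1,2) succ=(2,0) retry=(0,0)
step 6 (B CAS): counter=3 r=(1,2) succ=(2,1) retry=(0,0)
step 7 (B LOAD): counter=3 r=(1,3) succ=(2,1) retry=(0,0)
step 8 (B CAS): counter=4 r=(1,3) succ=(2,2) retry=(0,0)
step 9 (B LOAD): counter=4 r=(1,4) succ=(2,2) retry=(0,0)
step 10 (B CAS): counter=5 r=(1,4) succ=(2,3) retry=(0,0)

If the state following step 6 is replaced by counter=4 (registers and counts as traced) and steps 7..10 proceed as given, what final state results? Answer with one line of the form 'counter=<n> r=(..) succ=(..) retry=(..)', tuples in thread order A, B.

counter=6 r=(1,5) succ=(2,3) retry=(0,0)

state after step 6 := counter=4 r=(1,2) succ=(2,1) retry=(0,0)
step 7 (B LOAD): counter=4 r=(1,4) succ=(2,1) retry=(0,0)
step 8 (B CAS): counter=5 r=(1,4) succ=(2,2) retry=(0,0)
step 9 (B LOAD): counter=5 r=(1,5) succ=(2,2) retry=(0,0)
step 10 (B CAS): counter=6 r=(1,5) succ=(2,3) retry=(0,0)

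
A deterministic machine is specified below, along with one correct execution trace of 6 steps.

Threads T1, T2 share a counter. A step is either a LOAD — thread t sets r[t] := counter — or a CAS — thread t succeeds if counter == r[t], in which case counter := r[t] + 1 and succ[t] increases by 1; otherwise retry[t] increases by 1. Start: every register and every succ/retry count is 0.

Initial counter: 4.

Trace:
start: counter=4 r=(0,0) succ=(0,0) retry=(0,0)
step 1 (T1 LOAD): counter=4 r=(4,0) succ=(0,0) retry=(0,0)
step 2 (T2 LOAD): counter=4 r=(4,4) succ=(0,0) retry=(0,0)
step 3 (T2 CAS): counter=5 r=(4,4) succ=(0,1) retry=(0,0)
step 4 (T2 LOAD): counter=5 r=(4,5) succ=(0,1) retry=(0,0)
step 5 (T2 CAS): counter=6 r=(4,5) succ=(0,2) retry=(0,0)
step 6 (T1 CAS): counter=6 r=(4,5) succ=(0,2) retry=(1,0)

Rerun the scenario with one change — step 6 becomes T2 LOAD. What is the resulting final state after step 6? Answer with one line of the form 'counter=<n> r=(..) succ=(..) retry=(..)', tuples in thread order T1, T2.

counter=6 r=(4,6) succ=(0,2) retry=(0,0)

(re-executing from step 6 with the substitution; state before step 6: counter=6 r=(4,5) succ=(0,2) retry=(0,0))
step 6 (T2 LOAD): counter=6 r=(4,6) succ=(0,2) retry=(0,0)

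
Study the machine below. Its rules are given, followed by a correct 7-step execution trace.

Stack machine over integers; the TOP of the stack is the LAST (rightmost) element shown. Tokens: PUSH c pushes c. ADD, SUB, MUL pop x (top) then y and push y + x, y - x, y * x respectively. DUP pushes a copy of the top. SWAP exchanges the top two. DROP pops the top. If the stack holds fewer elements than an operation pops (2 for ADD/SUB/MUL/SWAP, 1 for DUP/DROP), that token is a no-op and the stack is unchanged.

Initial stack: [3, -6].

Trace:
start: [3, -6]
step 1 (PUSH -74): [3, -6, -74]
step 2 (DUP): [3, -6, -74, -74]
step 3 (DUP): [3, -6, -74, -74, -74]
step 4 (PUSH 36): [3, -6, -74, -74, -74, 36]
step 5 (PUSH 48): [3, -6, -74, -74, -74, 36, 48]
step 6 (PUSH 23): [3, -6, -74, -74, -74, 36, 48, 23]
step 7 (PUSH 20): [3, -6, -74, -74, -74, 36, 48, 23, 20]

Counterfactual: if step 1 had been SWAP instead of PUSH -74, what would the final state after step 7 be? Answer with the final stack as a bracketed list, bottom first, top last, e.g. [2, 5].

[-6, 3, 3, 3, 36, 48, 23, 20]

(re-executing from step 1 with the substitution; state before step 1: [3, -6])
step 1 (SWAP): [-6, 3]
step 2 (DUP): [-6, 3, 3]
step 3 (DUP): [-6, 3, 3, 3]
step 4 (PUSH 36): [-6, 3, 3, 3, 36]
step 5 (PUSH 48): [-6, 3, 3, 3, 36, 48]
step 6 (PUSH 23): [-6, 3, 3, 3, 36, 48, 23]
step 7 (PUSH 20): [-6, 3, 3, 3, 36, 48, 23, 20]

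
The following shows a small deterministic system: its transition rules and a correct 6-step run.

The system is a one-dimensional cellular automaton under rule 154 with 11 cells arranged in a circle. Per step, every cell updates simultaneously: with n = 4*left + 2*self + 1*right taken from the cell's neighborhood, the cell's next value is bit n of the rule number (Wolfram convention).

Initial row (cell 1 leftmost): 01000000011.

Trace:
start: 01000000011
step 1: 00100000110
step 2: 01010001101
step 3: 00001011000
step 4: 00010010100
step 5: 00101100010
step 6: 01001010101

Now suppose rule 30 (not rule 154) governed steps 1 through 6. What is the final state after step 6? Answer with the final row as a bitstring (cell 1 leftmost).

(re-executing steps 1..6 under rule 30; state before step 1: 01000000011)
step 1: 01100000110
step 2: 11010001101
step 3: 00011011001
step 4: 10110010111
step 5: 00101110100
step 6: 01101000110

01101000110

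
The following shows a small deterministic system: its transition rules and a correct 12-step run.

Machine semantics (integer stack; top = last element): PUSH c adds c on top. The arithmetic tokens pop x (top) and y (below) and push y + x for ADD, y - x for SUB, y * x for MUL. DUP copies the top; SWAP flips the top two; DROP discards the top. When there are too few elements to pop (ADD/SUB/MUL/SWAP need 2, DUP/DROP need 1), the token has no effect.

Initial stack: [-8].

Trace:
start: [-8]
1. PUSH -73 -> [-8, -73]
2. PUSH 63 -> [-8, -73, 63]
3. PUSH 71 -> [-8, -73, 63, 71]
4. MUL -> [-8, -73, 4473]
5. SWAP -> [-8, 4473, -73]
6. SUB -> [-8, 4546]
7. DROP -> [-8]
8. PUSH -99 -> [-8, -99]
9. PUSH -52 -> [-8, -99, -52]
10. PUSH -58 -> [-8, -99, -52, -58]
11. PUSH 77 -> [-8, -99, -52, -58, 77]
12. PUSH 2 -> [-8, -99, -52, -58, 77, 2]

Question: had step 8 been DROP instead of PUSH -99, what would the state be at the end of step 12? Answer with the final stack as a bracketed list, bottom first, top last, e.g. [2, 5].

(re-executing from step 8 with the substitution; state before step 8: [-8])
8. DROP -> []
9. PUSH -52 -> [-52]
10. PUSH -58 -> [-52, -58]
11. PUSH 77 -> [-52, -58, 77]
12. PUSH 2 -> [-52, -58, 77, 2]

[-52, -58, 77, 2]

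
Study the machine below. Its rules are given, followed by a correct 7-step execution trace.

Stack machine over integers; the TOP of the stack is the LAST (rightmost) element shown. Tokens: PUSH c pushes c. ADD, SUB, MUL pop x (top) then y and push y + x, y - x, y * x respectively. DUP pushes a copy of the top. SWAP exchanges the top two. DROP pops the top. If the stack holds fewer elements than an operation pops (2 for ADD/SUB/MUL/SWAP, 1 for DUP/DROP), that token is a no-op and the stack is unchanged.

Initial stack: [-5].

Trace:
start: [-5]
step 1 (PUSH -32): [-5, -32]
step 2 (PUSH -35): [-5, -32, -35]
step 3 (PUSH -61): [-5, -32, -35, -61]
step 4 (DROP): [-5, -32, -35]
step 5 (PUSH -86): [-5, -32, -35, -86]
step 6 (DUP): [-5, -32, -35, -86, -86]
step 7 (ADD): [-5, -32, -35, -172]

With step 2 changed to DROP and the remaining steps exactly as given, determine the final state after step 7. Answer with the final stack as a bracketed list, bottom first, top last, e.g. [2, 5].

(re-executing from step 2 with the substitution; state before step 2: [-5, -32])
step 2 (DROP): [-5]
step 3 (PUSH -61): [-5, -61]
step 4 (DROP): [-5]
step 5 (PUSH -86): [-5, -86]
step 6 (DUP): [-5, -86, -86]
step 7 (ADD): [-5, -172]

[-5, -172]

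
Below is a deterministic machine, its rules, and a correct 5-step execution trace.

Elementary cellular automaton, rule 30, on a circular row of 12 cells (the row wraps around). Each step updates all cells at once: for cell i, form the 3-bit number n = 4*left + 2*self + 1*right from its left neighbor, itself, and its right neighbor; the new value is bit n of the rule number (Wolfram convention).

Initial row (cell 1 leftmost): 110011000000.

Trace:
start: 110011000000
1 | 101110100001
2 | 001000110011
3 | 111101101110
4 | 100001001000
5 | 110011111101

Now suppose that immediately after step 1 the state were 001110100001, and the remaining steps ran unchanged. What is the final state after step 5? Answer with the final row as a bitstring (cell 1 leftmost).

state after step 1 := 001110100001
2 | 111000110011
3 | 000101101110
4 | 001101001001
5 | 111001111111

111001111111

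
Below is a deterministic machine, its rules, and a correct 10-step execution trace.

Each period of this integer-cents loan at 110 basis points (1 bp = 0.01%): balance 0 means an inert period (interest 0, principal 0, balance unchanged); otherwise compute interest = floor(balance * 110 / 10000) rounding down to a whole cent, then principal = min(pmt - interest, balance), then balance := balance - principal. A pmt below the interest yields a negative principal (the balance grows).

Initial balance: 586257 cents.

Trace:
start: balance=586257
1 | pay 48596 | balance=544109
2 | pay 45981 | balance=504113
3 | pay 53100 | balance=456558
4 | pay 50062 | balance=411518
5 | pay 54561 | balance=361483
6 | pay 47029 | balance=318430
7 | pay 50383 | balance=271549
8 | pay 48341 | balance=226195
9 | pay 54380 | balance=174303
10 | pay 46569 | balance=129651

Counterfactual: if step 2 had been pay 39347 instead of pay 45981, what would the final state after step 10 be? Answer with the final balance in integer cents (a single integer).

(re-executing from step 2 with the substitution; state before step 2: balance=544109)
2 | pay 39347 | balance=510747
3 | pay 53100 | balance=463265
4 | pay 50062 | balance=418298
5 | pay 54561 | balance=368338
6 | pay 47029 | balance=325360
7 | pay 50383 | balance=278555
8 | pay 48341 | balance=233278
9 | pay 54380 | balance=181464
10 | pay 46569 | balance=136891

136891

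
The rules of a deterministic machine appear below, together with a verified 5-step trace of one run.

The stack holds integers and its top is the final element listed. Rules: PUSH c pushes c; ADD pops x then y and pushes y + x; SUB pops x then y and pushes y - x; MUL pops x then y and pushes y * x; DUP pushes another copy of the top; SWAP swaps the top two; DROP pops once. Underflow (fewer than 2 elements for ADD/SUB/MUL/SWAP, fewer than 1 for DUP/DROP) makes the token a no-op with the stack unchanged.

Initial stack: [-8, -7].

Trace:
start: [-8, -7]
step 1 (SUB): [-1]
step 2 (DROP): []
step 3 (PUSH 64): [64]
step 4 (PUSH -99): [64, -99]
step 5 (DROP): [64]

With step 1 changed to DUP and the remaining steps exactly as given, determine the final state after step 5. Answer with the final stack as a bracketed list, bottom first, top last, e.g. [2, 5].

[-8, -7, 64]

(re-executing from step 1 with the substitution; state before step 1: [-8, -7])
step 1 (DUP): [-8, -7, -7]
step 2 (DROP): [-8, -7]
step 3 (PUSH 64): [-8, -7, 64]
step 4 (PUSH -99): [-8, -7, 64, -99]
step 5 (DROP): [-8, -7, 64]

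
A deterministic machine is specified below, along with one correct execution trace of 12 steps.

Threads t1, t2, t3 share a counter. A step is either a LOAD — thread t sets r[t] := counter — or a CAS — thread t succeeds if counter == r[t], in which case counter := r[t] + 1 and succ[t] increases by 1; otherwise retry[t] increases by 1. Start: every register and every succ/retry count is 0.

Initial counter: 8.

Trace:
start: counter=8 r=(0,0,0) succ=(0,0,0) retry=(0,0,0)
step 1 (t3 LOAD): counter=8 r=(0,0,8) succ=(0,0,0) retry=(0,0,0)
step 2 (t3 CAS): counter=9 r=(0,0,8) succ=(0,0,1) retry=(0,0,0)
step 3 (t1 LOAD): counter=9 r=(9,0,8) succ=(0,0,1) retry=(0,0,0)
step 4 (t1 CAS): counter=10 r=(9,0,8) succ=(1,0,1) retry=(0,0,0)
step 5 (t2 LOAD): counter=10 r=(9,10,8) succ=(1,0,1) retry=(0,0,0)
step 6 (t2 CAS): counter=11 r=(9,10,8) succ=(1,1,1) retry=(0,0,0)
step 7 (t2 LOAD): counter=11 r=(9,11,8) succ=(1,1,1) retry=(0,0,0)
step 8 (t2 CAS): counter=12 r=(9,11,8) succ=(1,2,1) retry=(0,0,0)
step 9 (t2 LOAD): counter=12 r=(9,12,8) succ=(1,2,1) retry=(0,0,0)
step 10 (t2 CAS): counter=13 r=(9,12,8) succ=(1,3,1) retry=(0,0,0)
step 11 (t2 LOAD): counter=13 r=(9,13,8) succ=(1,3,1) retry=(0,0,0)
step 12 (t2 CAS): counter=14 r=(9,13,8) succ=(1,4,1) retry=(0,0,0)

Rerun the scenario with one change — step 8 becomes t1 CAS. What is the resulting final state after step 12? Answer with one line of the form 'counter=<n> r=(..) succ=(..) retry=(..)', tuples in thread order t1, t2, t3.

(re-executing from step 8 with the substitution; state before step 8: counter=11 r=(9,11,8) succ=(1,1,1) retry=(0,0,0))
step 8 (t1 CAS): counter=11 r=(9,11,8) succ=(1,1,1) retry=(1,0,0)
step 9 (t2 LOAD): counter=11 r=(9,11,8) succ=(1,1,1) retry=(1,0,0)
step 10 (t2 CAS): counter=12 r=(9,11,8) succ=(1,2,1) retry=(1,0,0)
step 11 (t2 LOAD): counter=12 r=(9,12,8) succ=(1,2,1) retry=(1,0,0)
step 12 (t2 CAS): counter=13 r=(9,12,8) succ=(1,3,1) retry=(1,0,0)

counter=13 r=(9,12,8) succ=(1,3,1) retry=(1,0,0)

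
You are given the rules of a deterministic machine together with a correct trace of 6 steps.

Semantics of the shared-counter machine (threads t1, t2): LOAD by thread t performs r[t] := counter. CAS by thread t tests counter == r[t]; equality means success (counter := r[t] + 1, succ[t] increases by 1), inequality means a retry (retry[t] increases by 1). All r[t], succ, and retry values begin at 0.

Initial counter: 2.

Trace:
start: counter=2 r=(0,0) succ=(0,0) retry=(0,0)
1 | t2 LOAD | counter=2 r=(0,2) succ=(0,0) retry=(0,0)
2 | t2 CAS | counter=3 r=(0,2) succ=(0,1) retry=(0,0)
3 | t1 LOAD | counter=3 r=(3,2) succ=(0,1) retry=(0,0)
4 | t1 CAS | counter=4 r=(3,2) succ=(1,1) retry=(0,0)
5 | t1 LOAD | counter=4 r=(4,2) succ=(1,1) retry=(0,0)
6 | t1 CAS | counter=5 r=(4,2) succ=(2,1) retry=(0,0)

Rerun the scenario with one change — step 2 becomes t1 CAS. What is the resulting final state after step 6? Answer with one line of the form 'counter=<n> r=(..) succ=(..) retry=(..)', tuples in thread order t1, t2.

counter=4 r=(3,2) succ=(2,0) retry=(1,0)

(re-executing from step 2 with the substitution; state before step 2: counter=2 r=(0,2) succ=(0,0) retry=(0,0))
2 | t1 CAS | counter=2 r=(0,2) succ=(0,0) retry=(1,0)
3 | t1 LOAD | counter=2 r=(2,2) succ=(0,0) retry=(1,0)
4 | t1 CAS | counter=3 r=(2,2) succ=(1,0) retry=(1,0)
5 | t1 LOAD | counter=3 r=(3,2) succ=(1,0) retry=(1,0)
6 | t1 CAS | counter=4 r=(3,2) succ=(2,0) retry=(1,0)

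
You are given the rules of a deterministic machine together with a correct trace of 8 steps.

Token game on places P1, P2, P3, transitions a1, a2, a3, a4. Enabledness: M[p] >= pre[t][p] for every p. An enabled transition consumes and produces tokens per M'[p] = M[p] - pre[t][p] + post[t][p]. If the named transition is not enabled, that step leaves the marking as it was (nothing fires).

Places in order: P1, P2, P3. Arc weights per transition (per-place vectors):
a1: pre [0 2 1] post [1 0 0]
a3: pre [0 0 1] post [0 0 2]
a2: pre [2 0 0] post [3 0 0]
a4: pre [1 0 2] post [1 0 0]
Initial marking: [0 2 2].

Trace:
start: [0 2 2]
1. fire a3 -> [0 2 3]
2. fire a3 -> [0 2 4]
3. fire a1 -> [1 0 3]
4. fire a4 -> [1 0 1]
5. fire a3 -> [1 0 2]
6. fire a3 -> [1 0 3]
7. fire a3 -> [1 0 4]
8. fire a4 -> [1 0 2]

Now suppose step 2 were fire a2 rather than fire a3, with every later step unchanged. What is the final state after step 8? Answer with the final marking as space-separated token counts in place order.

(re-executing from step 2 with the substitution; state before step 2: [0 2 3])
2. fire a2 -> [0 2 3]
3. fire a1 -> [1 0 2]
4. fire a4 -> [1 0 0]
5. fire a3 -> [1 0 0]
6. fire a3 -> [1 0 0]
7. fire a3 -> [1 0 0]
8. fire a4 -> [1 0 0]

1 0 0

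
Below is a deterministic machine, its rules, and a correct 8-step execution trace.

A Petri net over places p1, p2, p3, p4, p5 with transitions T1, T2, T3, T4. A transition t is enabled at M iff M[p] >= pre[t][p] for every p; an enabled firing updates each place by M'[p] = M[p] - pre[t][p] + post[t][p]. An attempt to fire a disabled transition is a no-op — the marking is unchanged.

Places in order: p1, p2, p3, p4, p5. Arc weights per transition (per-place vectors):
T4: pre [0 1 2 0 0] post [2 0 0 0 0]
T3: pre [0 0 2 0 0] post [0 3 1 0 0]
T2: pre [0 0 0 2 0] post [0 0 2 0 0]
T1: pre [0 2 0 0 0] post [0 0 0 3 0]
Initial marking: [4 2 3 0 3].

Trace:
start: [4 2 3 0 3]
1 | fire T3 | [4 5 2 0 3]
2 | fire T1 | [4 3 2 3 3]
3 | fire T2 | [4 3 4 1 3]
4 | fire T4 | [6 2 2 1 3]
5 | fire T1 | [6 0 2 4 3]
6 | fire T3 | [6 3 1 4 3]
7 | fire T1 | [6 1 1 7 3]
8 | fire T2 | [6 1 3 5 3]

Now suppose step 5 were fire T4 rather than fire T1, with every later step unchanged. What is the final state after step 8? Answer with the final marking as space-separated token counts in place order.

8 1 0 1 3

(re-executing from step 5 with the substitution; state before step 5: [6 2 2 1 3])
5 | fire T4 | [8 1 0 1 3]
6 | fire T3 | [8 1 0 1 3]
7 | fire T1 | [8 1 0 1 3]
8 | fire T2 | [8 1 0 1 3]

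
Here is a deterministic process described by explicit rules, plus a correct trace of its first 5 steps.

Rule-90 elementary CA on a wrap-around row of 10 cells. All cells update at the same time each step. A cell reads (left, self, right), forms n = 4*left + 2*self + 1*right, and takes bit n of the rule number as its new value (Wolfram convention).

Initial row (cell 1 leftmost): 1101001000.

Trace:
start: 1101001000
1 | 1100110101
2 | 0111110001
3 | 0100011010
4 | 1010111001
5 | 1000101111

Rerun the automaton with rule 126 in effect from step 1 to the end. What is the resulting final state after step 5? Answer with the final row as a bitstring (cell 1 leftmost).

0110110000

(re-executing steps 1..5 under rule 126; state before step 1: 1101001000)
1 | 1111111101
2 | 0000000111
3 | 1000001101
4 | 1100011111
5 | 0110110000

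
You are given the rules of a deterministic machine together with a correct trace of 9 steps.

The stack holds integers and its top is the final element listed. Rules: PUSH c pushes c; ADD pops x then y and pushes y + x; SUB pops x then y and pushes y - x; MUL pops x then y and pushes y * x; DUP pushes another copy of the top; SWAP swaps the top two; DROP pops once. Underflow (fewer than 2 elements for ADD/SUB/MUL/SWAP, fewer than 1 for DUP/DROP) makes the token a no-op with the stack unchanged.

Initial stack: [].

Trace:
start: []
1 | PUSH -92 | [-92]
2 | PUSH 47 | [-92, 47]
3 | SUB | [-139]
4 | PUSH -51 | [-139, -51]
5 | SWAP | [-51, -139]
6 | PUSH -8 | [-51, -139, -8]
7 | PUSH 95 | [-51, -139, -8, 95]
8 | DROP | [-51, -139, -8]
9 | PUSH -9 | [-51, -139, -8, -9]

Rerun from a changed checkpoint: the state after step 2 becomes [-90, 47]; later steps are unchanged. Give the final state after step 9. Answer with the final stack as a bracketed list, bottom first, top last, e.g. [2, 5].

[-51, -137, -8, -9]

state after step 2 := [-90, 47]
3 | SUB | [-137]
4 | PUSH -51 | [-137, -51]
5 | SWAP | [-51, -137]
6 | PUSH -8 | [-51, -137, -8]
7 | PUSH 95 | [-51, -137, -8, 95]
8 | DROP | [-51, -137, -8]
9 | PUSH -9 | [-51, -137, -8, -9]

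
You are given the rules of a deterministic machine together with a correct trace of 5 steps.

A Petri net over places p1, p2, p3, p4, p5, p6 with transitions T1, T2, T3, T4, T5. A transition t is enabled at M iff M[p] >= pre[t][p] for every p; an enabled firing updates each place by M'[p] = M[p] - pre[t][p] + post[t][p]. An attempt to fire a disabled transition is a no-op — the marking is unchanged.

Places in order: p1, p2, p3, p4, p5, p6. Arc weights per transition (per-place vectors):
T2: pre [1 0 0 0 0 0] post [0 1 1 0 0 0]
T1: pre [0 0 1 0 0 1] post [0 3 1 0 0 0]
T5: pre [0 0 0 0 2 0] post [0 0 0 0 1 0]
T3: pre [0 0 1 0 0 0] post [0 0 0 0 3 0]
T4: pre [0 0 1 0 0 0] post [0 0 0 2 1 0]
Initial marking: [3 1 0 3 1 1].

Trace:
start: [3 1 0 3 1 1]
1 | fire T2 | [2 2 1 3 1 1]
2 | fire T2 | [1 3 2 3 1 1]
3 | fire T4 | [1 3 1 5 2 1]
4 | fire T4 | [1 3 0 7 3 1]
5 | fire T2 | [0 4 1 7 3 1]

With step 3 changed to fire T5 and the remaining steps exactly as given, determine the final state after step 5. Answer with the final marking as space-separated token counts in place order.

0 4 2 5 2 1

(re-executing from step 3 with the substitution; state before step 3: [1 3 2 3 1 1])
3 | fire T5 | [1 3 2 3 1 1]
4 | fire T4 | [1 3 1 5 2 1]
5 | fire T2 | [0 4 2 5 2 1]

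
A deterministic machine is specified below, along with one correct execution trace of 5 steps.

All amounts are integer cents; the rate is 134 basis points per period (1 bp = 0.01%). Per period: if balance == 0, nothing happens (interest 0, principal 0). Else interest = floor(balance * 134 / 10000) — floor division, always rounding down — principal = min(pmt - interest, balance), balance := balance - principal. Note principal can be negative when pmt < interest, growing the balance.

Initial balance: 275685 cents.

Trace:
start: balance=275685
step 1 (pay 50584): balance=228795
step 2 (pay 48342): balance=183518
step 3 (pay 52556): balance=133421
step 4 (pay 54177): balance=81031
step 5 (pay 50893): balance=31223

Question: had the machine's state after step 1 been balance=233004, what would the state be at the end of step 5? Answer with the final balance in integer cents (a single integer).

35663

state after step 1 := balance=233004
step 2 (pay 48342): balance=187784
step 3 (pay 52556): balance=137744
step 4 (pay 54177): balance=85412
step 5 (pay 50893): balance=35663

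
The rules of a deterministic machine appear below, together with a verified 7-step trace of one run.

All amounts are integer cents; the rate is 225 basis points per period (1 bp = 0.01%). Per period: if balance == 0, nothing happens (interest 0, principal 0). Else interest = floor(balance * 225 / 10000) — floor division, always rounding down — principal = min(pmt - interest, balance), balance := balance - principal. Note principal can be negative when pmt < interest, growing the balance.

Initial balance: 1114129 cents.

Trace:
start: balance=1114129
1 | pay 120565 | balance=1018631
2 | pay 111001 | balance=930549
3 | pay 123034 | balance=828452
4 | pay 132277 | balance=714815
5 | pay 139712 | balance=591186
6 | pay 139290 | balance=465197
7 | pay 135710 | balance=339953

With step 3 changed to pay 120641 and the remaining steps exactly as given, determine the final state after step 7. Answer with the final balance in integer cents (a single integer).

(re-executing from step 3 with the substitution; state before step 3: balance=930549)
3 | pay 120641 | balance=830845
4 | pay 132277 | balance=717262
5 | pay 139712 | balance=593688
6 | pay 139290 | balance=467755
7 | pay 135710 | balance=342569

342569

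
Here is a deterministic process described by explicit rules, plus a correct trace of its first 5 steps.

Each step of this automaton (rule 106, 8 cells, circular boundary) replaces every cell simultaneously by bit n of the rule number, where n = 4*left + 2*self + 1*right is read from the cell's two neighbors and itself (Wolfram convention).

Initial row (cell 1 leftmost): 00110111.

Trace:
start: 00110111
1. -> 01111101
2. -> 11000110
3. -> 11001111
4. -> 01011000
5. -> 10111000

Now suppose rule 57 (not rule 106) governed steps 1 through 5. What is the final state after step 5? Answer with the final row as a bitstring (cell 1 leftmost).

01010101

(re-executing steps 1..5 under rule 57; state before step 1: 00110111)
1. -> 10101100
2. -> 01011010
3. -> 00110101
4. -> 10101010
5. -> 01010101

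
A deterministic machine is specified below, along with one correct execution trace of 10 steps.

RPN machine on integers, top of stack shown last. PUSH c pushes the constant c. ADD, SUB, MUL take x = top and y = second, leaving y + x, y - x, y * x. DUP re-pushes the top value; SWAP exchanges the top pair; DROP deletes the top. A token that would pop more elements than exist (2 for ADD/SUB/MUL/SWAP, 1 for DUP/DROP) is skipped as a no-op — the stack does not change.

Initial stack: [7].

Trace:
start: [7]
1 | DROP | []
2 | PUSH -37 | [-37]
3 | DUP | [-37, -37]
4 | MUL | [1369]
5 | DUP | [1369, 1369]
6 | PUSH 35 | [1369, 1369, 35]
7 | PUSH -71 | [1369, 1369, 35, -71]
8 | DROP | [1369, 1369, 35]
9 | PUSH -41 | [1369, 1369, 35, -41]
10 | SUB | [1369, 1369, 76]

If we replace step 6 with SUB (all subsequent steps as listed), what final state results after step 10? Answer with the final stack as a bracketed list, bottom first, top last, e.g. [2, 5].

[41]

(re-executing from step 6 with the substitution; state before step 6: [1369, 1369])
6 | SUB | [0]
7 | PUSH -71 | [0, -71]
8 | DROP | [0]
9 | PUSH -41 | [0, -41]
10 | SUB | [41]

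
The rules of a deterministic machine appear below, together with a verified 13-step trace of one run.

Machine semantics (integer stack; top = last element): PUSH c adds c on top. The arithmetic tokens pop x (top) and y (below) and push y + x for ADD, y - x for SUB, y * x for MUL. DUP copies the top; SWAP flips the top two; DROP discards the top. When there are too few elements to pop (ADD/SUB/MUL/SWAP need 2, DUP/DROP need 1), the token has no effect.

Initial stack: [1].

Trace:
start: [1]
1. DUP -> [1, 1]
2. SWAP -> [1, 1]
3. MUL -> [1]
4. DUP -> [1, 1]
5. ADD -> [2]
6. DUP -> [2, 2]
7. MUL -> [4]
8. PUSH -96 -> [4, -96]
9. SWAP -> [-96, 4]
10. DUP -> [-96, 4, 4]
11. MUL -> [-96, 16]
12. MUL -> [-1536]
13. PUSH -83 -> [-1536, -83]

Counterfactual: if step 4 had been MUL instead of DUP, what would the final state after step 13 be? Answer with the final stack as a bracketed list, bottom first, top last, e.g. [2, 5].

(re-executing from step 4 with the substitution; state before step 4: [1])
4. MUL -> [1]
5. ADD -> [1]
6. DUP -> [1, 1]
7. MUL -> [1]
8. PUSH -96 -> [1, -96]
9. SWAP -> [-96, 1]
10. DUP -> [-96, 1, 1]
11. MUL -> [-96, 1]
12. MUL -> [-96]
13. PUSH -83 -> [-96, -83]

[-96, -83]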